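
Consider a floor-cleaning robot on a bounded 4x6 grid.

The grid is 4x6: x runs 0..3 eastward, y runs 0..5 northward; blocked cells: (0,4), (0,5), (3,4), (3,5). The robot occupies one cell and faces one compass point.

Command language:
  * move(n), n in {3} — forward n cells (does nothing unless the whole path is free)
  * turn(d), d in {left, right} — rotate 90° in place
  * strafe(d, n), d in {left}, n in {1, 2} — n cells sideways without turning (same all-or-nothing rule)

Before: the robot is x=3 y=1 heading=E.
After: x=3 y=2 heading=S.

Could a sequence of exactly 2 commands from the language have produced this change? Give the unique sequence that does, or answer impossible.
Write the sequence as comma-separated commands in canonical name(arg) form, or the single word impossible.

strafe(left, 1), turn(right)

key: position moved to (3,2) AND the heading swung to S — translation plus rotation needed
t0: x=3 y=1 heading=E
step 1 (strafe(left, 1)): x=3 y=2 heading=E
step 2 (turn(right)): x=3 y=2 heading=S
no other 2-command option fits: unique.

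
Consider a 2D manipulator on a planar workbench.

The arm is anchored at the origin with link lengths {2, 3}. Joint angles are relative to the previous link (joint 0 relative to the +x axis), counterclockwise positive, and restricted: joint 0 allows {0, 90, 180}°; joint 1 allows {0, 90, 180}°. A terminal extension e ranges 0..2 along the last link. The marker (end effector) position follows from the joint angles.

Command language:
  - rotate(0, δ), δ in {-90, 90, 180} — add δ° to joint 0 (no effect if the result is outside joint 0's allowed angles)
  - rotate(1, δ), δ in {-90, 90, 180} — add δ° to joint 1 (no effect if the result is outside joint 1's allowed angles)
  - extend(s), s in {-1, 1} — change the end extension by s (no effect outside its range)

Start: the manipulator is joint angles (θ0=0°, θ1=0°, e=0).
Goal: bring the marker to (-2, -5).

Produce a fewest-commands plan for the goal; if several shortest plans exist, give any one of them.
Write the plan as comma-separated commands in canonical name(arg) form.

rotate(0, 180), extend(1), extend(1), rotate(1, 90)

start: joint angles (θ0=0°, θ1=0°, e=0)
1. rotate(0, 180) → joint angles (θ0=180°, θ1=0°, e=0)
2. extend(1) → joint angles (θ0=180°, θ1=0°, e=1)
3. extend(1) → joint angles (θ0=180°, θ1=0°, e=2)
4. rotate(1, 90) → joint angles (θ0=180°, θ1=90°, e=2)
minimal: 4 command(s), checked below 4.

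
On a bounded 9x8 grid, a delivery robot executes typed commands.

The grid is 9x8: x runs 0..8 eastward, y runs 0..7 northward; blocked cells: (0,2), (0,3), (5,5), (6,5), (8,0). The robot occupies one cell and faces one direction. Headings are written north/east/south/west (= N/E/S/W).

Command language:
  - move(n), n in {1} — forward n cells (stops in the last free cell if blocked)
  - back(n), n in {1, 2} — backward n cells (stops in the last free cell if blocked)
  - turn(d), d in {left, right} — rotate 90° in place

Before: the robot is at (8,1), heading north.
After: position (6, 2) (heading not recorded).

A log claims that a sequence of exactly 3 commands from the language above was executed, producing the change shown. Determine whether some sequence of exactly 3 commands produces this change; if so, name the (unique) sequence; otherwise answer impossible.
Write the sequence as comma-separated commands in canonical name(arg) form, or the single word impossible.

move(1), turn(right), back(2)

key: running back(2) before move(1) would end elsewhere — order is forced
begin: at (8,1), heading north
t=1 move(1) ⇒ at (8,2), heading north
t=2 turn(right) ⇒ at (8,2), heading east
t=3 back(2) ⇒ at (6,2), heading east
uniquely the one of 125 3-step routes that fits.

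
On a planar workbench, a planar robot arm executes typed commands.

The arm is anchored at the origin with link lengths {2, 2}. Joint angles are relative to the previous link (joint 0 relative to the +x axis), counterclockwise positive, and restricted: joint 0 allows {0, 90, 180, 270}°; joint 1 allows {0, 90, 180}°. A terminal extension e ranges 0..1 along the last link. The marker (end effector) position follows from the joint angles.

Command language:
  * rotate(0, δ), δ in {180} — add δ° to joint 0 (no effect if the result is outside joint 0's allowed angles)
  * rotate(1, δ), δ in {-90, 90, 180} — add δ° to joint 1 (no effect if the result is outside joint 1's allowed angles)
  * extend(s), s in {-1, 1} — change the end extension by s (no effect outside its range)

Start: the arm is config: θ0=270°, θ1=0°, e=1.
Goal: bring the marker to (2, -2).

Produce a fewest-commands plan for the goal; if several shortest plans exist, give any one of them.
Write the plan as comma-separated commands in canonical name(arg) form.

begin: config: θ0=270°, θ1=0°, e=1
t=1 extend(-1) ⇒ config: θ0=270°, θ1=0°, e=0
t=2 rotate(1, 90) ⇒ config: θ0=270°, θ1=90°, e=0
minimal: 2 command(s), checked below 2.

extend(-1), rotate(1, 90)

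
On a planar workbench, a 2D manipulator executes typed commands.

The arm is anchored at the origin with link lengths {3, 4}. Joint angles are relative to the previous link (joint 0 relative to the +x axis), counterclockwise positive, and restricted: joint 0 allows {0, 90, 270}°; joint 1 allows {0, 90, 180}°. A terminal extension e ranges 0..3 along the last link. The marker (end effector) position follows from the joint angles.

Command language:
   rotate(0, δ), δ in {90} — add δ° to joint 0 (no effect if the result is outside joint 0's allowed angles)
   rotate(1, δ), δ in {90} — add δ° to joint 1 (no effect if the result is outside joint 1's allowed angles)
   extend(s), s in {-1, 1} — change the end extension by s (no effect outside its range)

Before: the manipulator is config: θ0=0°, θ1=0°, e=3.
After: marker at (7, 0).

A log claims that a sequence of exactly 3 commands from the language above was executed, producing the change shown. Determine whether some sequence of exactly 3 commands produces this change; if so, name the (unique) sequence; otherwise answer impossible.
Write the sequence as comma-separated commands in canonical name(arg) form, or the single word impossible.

start: config: θ0=0°, θ1=0°, e=3
step 1 (extend(-1)): config: θ0=0°, θ1=0°, e=2
step 2 (extend(-1)): config: θ0=0°, θ1=0°, e=1
step 3 (extend(-1)): config: θ0=0°, θ1=0°, e=0
all 64 alternatives checked — unique.

extend(-1), extend(-1), extend(-1)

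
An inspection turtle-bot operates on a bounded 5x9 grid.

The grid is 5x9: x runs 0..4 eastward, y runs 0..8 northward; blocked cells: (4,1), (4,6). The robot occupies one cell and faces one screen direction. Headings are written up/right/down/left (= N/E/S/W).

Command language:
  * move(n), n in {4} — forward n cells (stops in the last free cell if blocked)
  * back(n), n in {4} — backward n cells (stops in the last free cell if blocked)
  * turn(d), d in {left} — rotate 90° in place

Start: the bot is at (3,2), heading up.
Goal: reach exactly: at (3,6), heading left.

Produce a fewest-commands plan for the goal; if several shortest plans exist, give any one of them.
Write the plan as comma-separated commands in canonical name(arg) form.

start: at (3,2), heading up
step 1 (move(4)): at (3,6), heading up
step 2 (turn(left)): at (3,6), heading left
nothing shorter than 2 reaches the goal.

move(4), turn(left)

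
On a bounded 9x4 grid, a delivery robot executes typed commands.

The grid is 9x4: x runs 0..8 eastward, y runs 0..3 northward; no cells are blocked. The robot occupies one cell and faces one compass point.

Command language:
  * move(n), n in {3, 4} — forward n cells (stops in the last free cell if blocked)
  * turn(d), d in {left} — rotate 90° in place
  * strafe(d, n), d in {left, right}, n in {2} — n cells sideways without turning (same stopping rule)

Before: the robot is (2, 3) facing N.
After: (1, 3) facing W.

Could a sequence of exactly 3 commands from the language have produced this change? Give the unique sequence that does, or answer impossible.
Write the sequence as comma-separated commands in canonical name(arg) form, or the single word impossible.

key: running move(3) before strafe(right, 2) would end elsewhere — order is forced
begin: (2, 3) facing N
1. strafe(right, 2) → (4, 3) facing N
2. turn(left) → (4, 3) facing W
3. move(3) → (1, 3) facing W
no rival 3-sequence matches.

strafe(right, 2), turn(left), move(3)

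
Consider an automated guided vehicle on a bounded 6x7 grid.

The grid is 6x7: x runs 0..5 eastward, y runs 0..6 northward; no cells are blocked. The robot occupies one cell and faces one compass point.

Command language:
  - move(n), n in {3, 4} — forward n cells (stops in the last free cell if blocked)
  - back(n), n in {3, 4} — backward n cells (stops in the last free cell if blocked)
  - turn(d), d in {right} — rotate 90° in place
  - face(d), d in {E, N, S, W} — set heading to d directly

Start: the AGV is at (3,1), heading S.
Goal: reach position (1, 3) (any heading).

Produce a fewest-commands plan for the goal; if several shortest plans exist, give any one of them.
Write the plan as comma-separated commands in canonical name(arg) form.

move(3), back(3), face(W), back(4), move(4)

t0: at (3,1), heading S
t=1 move(3) ⇒ at (3,0), heading S
t=2 back(3) ⇒ at (3,3), heading S
t=3 face(W) ⇒ at (3,3), heading W
t=4 back(4) ⇒ at (5,3), heading W
t=5 move(4) ⇒ at (1,3), heading W
shorter routes all fall short; 5 is best.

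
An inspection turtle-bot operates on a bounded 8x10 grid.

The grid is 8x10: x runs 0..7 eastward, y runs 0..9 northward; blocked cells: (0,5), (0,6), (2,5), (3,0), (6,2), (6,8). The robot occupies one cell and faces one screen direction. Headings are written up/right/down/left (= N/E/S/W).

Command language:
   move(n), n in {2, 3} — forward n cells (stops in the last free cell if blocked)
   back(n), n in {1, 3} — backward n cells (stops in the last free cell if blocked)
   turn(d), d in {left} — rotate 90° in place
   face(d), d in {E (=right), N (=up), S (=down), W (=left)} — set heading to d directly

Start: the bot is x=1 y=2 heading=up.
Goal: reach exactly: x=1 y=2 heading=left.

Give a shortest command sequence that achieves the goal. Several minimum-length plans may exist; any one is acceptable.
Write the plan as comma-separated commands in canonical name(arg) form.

from: x=1 y=2 heading=up
t=1 face(W) ⇒ x=1 y=2 heading=left
no 0-step plan works, so 1 is optimal.

face(W)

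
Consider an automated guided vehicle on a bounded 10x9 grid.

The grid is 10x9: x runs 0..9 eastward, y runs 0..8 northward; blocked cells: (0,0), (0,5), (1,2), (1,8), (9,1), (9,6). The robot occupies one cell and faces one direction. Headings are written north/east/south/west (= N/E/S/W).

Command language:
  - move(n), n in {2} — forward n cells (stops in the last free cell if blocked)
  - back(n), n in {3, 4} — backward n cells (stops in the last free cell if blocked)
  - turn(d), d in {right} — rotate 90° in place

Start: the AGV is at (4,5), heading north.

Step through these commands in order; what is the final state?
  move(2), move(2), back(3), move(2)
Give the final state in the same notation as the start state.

begin: at (4,5), heading north
step 1 (move(2)): at (4,7), heading north
step 2 (move(2)): at (4,8), heading north
step 3 (back(3)): at (4,5), heading north
step 4 (move(2)): at (4,7), heading north

at (4,7), heading north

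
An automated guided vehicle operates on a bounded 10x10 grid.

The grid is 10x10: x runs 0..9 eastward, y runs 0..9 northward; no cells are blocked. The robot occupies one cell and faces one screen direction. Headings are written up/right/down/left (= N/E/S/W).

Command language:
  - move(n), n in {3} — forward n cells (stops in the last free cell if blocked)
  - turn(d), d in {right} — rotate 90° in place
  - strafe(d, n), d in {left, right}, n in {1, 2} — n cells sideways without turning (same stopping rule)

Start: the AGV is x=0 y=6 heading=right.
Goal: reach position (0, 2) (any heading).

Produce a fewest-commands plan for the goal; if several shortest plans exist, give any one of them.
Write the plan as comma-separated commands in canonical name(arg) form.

t0: x=0 y=6 heading=right
[1] after strafe(right, 2): x=0 y=4 heading=right
[2] after strafe(right, 2): x=0 y=2 heading=right
shorter routes all fall short; 2 is best.

strafe(right, 2), strafe(right, 2)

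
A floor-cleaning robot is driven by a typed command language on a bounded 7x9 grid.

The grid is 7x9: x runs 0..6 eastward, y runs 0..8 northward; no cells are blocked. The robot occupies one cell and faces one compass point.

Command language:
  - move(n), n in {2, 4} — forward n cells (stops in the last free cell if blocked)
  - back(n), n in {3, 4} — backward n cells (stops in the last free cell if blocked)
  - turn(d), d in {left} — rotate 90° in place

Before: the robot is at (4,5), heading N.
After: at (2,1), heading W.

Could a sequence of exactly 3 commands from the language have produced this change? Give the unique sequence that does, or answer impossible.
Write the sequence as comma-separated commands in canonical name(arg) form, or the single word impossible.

back(4), turn(left), move(2)

key: running move(2) before back(4) would end elsewhere — order is forced
from: at (4,5), heading N
1. back(4) → at (4,1), heading N
2. turn(left) → at (4,1), heading W
3. move(2) → at (2,1), heading W
no other 3-command option fits: unique.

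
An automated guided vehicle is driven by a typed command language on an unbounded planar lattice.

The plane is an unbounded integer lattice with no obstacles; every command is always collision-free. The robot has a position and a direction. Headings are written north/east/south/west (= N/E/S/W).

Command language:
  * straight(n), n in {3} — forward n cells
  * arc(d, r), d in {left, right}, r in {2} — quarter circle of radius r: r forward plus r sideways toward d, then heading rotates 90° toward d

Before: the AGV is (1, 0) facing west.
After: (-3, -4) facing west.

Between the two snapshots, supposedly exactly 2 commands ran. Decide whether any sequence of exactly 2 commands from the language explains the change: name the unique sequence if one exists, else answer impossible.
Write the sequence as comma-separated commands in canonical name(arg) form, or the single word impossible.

arc(left, 2), arc(right, 2)

key: still facing W at the end — net rotation zero over 2 steps
initial: (1, 0) facing west
1. arc(left, 2) → (-1, -2) facing south
2. arc(right, 2) → (-3, -4) facing west
no rival 2-sequence matches.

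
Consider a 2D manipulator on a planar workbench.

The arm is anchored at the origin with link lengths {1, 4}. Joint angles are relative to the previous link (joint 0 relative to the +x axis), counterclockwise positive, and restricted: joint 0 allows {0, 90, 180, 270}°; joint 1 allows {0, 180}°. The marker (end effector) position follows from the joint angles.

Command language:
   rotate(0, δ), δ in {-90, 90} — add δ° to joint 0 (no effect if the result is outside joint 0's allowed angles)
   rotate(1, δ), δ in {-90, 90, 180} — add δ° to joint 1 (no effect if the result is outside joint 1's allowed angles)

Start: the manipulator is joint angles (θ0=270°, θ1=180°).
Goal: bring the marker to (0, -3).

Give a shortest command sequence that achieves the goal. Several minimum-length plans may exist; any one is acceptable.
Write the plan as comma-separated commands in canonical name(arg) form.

rotate(0, 90), rotate(0, 90)

t0: joint angles (θ0=270°, θ1=180°)
1. rotate(0, 90) → joint angles (θ0=0°, θ1=180°)
2. rotate(0, 90) → joint angles (θ0=90°, θ1=180°)
minimal: 2 command(s), checked below 2.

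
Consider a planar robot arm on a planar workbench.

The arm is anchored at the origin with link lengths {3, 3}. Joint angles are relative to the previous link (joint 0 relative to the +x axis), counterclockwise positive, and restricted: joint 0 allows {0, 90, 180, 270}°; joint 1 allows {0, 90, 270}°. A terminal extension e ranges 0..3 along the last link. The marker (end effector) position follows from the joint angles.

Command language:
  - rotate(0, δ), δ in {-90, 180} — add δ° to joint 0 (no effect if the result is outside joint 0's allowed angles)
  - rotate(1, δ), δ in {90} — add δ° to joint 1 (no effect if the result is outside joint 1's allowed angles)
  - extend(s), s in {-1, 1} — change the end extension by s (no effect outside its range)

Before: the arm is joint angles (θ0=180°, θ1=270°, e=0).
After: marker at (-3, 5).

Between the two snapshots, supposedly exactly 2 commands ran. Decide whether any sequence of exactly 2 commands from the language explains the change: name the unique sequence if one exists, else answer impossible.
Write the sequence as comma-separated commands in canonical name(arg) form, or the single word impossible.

begin: joint angles (θ0=180°, θ1=270°, e=0)
t=1 extend(1) ⇒ joint angles (θ0=180°, θ1=270°, e=1)
t=2 extend(1) ⇒ joint angles (θ0=180°, θ1=270°, e=2)
uniquely the one of 25 2-step routes that fits.

extend(1), extend(1)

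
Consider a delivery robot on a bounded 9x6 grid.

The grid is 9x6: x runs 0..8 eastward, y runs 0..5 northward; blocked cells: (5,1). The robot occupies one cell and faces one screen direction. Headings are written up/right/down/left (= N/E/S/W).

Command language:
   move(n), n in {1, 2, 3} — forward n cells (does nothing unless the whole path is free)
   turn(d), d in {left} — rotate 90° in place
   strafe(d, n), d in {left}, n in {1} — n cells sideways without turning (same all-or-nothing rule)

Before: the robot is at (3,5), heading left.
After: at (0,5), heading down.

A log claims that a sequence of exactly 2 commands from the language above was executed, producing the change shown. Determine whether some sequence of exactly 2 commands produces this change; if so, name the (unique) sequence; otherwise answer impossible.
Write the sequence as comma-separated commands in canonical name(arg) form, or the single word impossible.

move(3), turn(left)

key: position moved to (0,5) AND the heading swung to S — translation plus rotation needed
from: at (3,5), heading left
t=1 move(3) ⇒ at (0,5), heading left
t=2 turn(left) ⇒ at (0,5), heading down
uniquely the one of 25 2-step routes that fits.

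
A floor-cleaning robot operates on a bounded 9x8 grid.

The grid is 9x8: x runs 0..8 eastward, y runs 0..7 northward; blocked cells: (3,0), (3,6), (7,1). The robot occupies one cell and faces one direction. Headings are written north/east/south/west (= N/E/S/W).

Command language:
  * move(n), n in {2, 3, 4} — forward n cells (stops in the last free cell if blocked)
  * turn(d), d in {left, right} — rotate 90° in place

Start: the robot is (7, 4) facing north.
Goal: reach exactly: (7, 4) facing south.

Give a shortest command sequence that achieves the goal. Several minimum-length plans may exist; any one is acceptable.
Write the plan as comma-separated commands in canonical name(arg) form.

turn(left), turn(left)

t0: (7, 4) facing north
t=1 turn(left) ⇒ (7, 4) facing west
t=2 turn(left) ⇒ (7, 4) facing south
minimal: 2 command(s), checked below 2.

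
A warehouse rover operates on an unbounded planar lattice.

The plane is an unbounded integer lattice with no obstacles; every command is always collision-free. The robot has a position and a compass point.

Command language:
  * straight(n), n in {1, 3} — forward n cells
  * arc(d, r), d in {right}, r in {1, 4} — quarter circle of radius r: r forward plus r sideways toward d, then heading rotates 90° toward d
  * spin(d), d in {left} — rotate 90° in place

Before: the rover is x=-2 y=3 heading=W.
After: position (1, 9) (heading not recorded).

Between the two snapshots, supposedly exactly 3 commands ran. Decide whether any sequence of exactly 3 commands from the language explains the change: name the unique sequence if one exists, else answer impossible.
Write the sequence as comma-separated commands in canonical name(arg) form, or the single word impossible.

arc(right, 1), straight(1), arc(right, 4)

key: running arc(right, 4) before arc(right, 1) would end elsewhere — order is forced
begin: x=-2 y=3 heading=W
[1] after arc(right, 1): x=-3 y=4 heading=N
[2] after straight(1): x=-3 y=5 heading=N
[3] after arc(right, 4): x=1 y=9 heading=E
no other 3-command option fits: unique.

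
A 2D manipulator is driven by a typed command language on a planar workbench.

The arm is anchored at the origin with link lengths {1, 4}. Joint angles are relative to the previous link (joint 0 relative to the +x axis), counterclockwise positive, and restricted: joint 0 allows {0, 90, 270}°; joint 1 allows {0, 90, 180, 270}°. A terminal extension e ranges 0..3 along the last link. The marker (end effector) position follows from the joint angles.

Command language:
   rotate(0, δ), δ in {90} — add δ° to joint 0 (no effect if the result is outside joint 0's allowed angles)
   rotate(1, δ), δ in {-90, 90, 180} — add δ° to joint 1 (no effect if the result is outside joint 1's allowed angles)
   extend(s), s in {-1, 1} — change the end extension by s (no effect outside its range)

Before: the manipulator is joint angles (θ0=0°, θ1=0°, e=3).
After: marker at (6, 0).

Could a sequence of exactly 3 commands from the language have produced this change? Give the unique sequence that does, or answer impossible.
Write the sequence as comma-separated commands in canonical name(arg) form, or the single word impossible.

extend(1), extend(-1), extend(-1)

key: running extend(-1) before extend(1) would end elsewhere — order is forced
initial: joint angles (θ0=0°, θ1=0°, e=3)
step 1 (extend(1)): joint angles (θ0=0°, θ1=0°, e=3)
step 2 (extend(-1)): joint angles (θ0=0°, θ1=0°, e=2)
step 3 (extend(-1)): joint angles (θ0=0°, θ1=0°, e=1)
no other 3-command option fits: unique.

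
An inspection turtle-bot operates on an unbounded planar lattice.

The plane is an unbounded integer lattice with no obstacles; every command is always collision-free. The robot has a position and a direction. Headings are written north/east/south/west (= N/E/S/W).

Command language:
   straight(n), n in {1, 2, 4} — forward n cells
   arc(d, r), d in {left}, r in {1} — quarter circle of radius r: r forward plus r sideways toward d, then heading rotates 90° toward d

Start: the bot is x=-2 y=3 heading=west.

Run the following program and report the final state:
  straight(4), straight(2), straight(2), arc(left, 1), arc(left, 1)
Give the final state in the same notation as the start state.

from: x=-2 y=3 heading=west
step 1 (straight(4)): x=-6 y=3 heading=west
step 2 (straight(2)): x=-8 y=3 heading=west
step 3 (straight(2)): x=-10 y=3 heading=west
step 4 (arc(left, 1)): x=-11 y=2 heading=south
step 5 (arc(left, 1)): x=-10 y=1 heading=east

x=-10 y=1 heading=east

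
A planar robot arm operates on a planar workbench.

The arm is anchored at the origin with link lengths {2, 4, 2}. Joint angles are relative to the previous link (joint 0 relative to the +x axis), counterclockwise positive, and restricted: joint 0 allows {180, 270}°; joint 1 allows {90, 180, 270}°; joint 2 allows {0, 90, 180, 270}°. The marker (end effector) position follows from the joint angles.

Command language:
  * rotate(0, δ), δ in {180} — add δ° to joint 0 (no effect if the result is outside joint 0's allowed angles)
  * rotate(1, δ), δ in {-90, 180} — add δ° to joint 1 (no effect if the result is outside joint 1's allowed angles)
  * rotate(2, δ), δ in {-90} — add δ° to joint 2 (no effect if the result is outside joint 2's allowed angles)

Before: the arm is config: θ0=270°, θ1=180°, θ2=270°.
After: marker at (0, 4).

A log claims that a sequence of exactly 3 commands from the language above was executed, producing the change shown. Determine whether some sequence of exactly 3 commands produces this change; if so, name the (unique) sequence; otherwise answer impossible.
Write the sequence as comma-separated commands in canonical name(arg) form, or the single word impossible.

rotate(2, -90), rotate(2, -90), rotate(2, -90)

from: config: θ0=270°, θ1=180°, θ2=270°
step 1 (rotate(2, -90)): config: θ0=270°, θ1=180°, θ2=180°
step 2 (rotate(2, -90)): config: θ0=270°, θ1=180°, θ2=90°
step 3 (rotate(2, -90)): config: θ0=270°, θ1=180°, θ2=0°
no other 3-command option fits: unique.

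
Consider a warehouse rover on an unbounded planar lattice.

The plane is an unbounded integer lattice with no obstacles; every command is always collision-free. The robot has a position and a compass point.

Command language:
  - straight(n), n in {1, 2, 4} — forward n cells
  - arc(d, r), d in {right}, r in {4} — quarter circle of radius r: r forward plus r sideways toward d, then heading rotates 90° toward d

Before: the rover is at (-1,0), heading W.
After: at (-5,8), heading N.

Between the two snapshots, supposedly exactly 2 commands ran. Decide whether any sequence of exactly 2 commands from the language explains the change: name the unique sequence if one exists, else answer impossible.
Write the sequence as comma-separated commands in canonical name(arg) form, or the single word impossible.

key: position moved to (-5,8) AND the heading swung to N — translation plus rotation needed
start: at (-1,0), heading W
t=1 arc(right, 4) ⇒ at (-5,4), heading N
t=2 straight(4) ⇒ at (-5,8), heading N
all 16 alternatives checked — unique.

arc(right, 4), straight(4)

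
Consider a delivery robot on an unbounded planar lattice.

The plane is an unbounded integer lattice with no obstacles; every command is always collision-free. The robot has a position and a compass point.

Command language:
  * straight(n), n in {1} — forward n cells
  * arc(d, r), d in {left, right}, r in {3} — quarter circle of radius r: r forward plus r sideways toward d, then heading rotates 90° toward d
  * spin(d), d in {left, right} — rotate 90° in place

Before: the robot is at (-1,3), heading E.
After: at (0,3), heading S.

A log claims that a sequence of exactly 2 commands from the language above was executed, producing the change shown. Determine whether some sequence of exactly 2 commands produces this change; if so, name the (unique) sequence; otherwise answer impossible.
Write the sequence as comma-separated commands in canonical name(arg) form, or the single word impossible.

key: order matters: swapping straight(1) and spin(right) lands elsewhere
from: at (-1,3), heading E
t=1 straight(1) ⇒ at (0,3), heading E
t=2 spin(right) ⇒ at (0,3), heading S
uniquely the one of 25 2-step routes that fits.

straight(1), spin(right)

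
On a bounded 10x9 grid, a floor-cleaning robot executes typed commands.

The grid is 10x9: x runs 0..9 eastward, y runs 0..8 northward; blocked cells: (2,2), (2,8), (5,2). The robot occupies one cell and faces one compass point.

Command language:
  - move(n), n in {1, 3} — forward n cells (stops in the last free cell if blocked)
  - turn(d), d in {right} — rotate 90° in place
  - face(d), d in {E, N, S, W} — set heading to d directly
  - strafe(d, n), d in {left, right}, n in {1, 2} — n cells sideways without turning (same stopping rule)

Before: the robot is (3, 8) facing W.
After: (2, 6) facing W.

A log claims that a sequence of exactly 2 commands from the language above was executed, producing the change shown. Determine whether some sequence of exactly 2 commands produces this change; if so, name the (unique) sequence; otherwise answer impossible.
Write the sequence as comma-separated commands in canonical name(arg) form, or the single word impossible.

strafe(left, 2), move(1)

key: still facing W at the end — nothing in the sequence rotates
begin: (3, 8) facing W
1. strafe(left, 2) → (3, 6) facing W
2. move(1) → (2, 6) facing W
uniquely the one of 121 2-step routes that fits.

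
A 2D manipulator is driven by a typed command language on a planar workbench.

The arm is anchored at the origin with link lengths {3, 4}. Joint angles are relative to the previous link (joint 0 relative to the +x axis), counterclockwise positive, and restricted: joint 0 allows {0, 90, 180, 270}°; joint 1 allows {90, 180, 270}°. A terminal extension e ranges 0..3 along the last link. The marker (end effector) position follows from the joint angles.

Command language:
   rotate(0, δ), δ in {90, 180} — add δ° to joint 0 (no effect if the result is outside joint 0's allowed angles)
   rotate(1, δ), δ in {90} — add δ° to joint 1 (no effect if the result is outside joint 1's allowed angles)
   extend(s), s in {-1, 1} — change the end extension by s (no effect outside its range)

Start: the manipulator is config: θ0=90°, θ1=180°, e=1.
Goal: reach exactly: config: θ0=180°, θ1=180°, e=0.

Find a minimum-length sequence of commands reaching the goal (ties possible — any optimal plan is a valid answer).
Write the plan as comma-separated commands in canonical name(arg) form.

from: config: θ0=90°, θ1=180°, e=1
1. extend(-1) → config: θ0=90°, θ1=180°, e=0
2. rotate(0, 90) → config: θ0=180°, θ1=180°, e=0
nothing shorter than 2 reaches the goal.

extend(-1), rotate(0, 90)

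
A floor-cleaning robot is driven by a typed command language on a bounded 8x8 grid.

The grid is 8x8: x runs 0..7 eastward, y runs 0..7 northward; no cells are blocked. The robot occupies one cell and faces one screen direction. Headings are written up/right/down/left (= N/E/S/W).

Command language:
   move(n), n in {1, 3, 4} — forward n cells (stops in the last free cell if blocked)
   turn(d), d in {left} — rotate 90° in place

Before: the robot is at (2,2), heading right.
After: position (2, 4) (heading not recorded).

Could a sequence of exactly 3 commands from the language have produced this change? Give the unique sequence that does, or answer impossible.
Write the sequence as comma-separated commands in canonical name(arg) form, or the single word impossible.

key: order matters: swapping turn(left) and move(1) lands elsewhere
begin: at (2,2), heading right
[1] after turn(left): at (2,2), heading up
[2] after move(1): at (2,3), heading up
[3] after move(1): at (2,4), heading up
all 64 alternatives checked — unique.

turn(left), move(1), move(1)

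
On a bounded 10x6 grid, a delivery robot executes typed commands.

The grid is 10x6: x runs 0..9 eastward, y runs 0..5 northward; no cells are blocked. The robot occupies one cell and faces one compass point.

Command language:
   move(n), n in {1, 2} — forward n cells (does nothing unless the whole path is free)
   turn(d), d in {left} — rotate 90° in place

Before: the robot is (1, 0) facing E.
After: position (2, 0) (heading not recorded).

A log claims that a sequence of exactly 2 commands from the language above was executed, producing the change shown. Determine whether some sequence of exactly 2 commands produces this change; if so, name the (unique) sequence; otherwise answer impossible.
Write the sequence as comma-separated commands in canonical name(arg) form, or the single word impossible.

key: running turn(left) before move(1) would end elsewhere — order is forced
start: (1, 0) facing E
1. move(1) → (2, 0) facing E
2. turn(left) → (2, 0) facing N
uniquely the one of 9 2-step routes that fits.

move(1), turn(left)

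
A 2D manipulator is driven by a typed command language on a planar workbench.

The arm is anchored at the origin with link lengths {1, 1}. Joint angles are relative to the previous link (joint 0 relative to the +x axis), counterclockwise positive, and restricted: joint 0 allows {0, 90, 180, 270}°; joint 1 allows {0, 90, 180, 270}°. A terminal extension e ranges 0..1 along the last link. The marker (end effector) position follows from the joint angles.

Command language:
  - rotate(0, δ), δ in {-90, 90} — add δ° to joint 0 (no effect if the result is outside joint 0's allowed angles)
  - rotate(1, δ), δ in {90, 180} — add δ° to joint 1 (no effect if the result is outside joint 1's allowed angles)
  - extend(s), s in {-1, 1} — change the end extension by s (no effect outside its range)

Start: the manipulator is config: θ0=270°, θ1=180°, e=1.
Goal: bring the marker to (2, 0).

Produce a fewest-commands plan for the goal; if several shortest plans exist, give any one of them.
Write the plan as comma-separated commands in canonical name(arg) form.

rotate(1, 180), rotate(0, 90), extend(-1)

from: config: θ0=270°, θ1=180°, e=1
t=1 rotate(1, 180) ⇒ config: θ0=270°, θ1=0°, e=1
t=2 rotate(0, 90) ⇒ config: θ0=0°, θ1=0°, e=1
t=3 extend(-1) ⇒ config: θ0=0°, θ1=0°, e=0
nothing shorter than 3 reaches the goal.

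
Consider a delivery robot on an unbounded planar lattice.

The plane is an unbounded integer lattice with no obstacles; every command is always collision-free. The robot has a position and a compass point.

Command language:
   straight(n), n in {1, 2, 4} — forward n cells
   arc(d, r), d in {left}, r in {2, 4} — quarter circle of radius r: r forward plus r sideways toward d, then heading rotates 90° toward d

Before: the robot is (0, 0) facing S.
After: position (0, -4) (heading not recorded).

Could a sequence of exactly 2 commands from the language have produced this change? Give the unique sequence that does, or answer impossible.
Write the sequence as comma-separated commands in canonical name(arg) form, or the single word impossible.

straight(2), straight(2)

from: (0, 0) facing S
t=1 straight(2) ⇒ (0, -2) facing S
t=2 straight(2) ⇒ (0, -4) facing S
all 25 alternatives checked — unique.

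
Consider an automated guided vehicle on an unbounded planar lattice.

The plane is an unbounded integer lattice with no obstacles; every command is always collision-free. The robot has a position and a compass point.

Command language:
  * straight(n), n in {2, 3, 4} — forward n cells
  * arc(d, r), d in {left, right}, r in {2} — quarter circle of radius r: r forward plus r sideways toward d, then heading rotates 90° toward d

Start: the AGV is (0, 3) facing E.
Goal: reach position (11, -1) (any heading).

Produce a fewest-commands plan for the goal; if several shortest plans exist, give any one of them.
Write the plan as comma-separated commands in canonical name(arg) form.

straight(4), straight(3), arc(right, 2), arc(left, 2)

t0: (0, 3) facing E
1. straight(4) → (4, 3) facing E
2. straight(3) → (7, 3) facing E
3. arc(right, 2) → (9, 1) facing S
4. arc(left, 2) → (11, -1) facing E
no 3-step plan works, so 4 is optimal.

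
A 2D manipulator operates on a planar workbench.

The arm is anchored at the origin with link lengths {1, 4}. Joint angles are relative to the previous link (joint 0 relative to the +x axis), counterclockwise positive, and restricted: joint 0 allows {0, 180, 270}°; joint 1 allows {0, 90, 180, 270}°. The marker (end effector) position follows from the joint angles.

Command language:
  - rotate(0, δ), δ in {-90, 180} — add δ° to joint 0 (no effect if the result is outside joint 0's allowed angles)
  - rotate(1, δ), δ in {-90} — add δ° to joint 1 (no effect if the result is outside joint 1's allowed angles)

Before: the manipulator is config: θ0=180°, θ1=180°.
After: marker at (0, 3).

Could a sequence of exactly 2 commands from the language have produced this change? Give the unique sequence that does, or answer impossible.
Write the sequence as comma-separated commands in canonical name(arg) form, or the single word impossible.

rotate(0, 180), rotate(0, -90)

key: running rotate(0, -90) before rotate(0, 180) would end elsewhere — order is forced
initial: config: θ0=180°, θ1=180°
1. rotate(0, 180) → config: θ0=0°, θ1=180°
2. rotate(0, -90) → config: θ0=270°, θ1=180°
all 9 alternatives checked — unique.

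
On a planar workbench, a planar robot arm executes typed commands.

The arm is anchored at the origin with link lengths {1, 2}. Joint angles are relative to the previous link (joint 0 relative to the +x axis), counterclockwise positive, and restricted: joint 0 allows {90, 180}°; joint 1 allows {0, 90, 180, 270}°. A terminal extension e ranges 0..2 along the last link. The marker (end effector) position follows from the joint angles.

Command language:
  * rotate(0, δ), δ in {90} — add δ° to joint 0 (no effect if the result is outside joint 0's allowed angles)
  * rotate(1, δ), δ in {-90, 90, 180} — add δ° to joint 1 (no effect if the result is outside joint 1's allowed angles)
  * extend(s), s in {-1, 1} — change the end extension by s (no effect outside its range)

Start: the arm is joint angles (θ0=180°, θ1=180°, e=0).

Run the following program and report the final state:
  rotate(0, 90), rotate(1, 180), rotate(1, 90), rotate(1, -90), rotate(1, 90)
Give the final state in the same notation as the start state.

start: joint angles (θ0=180°, θ1=180°, e=0)
1. rotate(0, 90) → joint angles (θ0=180°, θ1=180°, e=0)
2. rotate(1, 180) → joint angles (θ0=180°, θ1=0°, e=0)
3. rotate(1, 90) → joint angles (θ0=180°, θ1=90°, e=0)
4. rotate(1, -90) → joint angles (θ0=180°, θ1=0°, e=0)
5. rotate(1, 90) → joint angles (θ0=180°, θ1=90°, e=0)

joint angles (θ0=180°, θ1=90°, e=0)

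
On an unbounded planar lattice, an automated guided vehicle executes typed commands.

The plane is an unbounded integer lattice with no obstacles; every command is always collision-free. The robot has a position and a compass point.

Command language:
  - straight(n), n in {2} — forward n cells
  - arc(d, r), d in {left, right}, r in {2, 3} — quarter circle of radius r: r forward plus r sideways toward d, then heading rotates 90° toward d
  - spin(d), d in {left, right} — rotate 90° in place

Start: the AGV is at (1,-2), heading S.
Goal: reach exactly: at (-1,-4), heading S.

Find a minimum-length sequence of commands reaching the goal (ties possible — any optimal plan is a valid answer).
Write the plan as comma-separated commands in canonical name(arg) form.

start: at (1,-2), heading S
step 1 (spin(right)): at (1,-2), heading W
step 2 (arc(left, 2)): at (-1,-4), heading S
minimal: 2 command(s), checked below 2.

spin(right), arc(left, 2)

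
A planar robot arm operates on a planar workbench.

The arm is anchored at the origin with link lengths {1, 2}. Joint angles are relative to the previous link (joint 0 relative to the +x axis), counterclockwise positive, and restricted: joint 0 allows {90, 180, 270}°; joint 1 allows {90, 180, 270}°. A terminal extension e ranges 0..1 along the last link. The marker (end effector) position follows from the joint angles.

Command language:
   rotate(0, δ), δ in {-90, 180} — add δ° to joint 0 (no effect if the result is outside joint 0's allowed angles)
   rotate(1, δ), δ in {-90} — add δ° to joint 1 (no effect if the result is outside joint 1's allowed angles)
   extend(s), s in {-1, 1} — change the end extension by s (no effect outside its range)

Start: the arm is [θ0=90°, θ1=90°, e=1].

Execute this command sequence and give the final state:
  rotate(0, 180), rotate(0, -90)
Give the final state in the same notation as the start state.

initial: [θ0=90°, θ1=90°, e=1]
1. rotate(0, 180) → [θ0=270°, θ1=90°, e=1]
2. rotate(0, -90) → [θ0=180°, θ1=90°, e=1]

[θ0=180°, θ1=90°, e=1]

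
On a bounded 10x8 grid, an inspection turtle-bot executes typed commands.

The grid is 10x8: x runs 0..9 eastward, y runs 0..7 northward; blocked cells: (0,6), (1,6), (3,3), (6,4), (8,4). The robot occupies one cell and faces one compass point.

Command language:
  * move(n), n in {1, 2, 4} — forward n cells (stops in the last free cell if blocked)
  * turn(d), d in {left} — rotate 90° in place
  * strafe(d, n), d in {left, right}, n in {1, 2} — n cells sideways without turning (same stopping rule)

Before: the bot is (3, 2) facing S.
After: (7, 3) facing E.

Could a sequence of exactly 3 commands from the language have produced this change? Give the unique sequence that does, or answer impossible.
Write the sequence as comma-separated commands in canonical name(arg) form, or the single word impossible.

turn(left), move(4), strafe(left, 1)

key: running strafe(left, 1) before turn(left) would end elsewhere — order is forced
t0: (3, 2) facing S
step 1 (turn(left)): (3, 2) facing E
step 2 (move(4)): (7, 2) facing E
step 3 (strafe(left, 1)): (7, 3) facing E
no other 3-command option fits: unique.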